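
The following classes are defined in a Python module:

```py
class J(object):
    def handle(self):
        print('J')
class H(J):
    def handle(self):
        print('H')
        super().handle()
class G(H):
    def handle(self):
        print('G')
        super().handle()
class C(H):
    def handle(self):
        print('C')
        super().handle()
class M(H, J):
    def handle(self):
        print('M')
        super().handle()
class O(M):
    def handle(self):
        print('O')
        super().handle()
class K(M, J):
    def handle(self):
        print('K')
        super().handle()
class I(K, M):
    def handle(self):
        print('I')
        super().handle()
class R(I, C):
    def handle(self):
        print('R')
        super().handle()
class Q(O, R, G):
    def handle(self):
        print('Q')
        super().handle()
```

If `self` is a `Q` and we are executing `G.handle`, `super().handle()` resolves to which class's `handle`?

H

L[Q] = Q + merge(L[O], L[R], L[G], [O R G])
  take O:  [O M H J object] + [R I K M C H J object] + [G H J object] + [O R G]
  take R:  [M H J object] + [R I K M C H J object] + [G H J object] + [R G]
  take I:  [M H J object] + [I K M C H J object] + [G H J object] + [G]
  take K:  [M H J object] + [K M C H J object] + [G H J object] + [G]
  take M:  [M H J object] + [M C H J object] + [G H J object] + [G]
  take C:  [H J object] + [C H J object] + [G H J object] + [G]
  take G:  [H J object] + [H J object] + [G H J object] + [G]
  take H:  [H J object] + [H J object] + [H J object]
  take J:  [J object] + [J object] + [J object]
  take object:  [object] + [object] + [object]
MRO: Q O R I K M C G H J object
super() in G.handle on a Q instance goes to the class after G in Q's MRO: H.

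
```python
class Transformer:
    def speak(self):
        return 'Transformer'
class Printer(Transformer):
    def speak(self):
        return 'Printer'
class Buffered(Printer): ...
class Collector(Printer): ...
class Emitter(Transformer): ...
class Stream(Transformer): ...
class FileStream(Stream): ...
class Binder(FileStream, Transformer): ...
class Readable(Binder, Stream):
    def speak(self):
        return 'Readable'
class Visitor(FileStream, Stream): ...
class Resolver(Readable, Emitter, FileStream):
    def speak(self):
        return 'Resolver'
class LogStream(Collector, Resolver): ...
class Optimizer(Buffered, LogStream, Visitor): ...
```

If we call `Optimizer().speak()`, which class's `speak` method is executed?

Printer

L[Optimizer] = Optimizer + merge(L[Buffered], L[LogStream], L[Visitor], [Buffered LogStream Visitor])
  take Buffered:  [Buffered Printer Transformer object] + [LogStream Collector Printer Resolver Readable Binder Emitter FileStream Stream Transformer object] + [Visitor FileStream Stream Transformer object] + [Buffered LogStream Visitor]
  take LogStream:  [Printer Transformer object] + [LogStream Collector Printer Resolver Readable Binder Emitter FileStream Stream Transformer object] + [Visitor FileStream Stream Transformer object] + [LogStream Visitor]
  take Collector:  [Printer Transformer object] + [Collector Printer Resolver Readable Binder Emitter FileStream Stream Transformer object] + [Visitor FileStream Stream Transformer object] + [Visitor]
  take Printer:  [Printer Transformer object] + [Printer Resolver Readable Binder Emitter FileStream Stream Transformer object] + [Visitor FileStream Stream Transformer object] + [Visitor]
  take Resolver:  [Transformer object] + [Resolver Readable Binder Emitter FileStream Stream Transformer object] + [Visitor FileStream Stream Transformer object] + [Visitor]
  take Readable:  [Transformer object] + [Readable Binder Emitter FileStream Stream Transformer object] + [Visitor FileStream Stream Transformer object] + [Visitor]
  take Binder:  [Transformer object] + [Binder Emitter FileStream Stream Transformer object] + [Visitor FileStream Stream Transformer object] + [Visitor]
  take Emitter:  [Transformer object] + [Emitter FileStream Stream Transformer object] + [Visitor FileStream Stream Transformer object] + [Visitor]
  take Visitor:  [Transformer object] + [FileStream Stream Transformer object] + [Visitor FileStream Stream Transformer object] + [Visitor]
  take FileStream:  [Transformer object] + [FileStream Stream Transformer object] + [FileStream Stream Transformer object]
  take Stream:  [Transformer object] + [Stream Transformer object] + [Stream Transformer object]
  take Transformer:  [Transformer object] + [Transformer object] + [Transformer object]
  take object:  [object] + [object] + [object]
MRO: Optimizer Buffered LogStream Collector Printer Resolver Readable Binder Emitter Visitor FileStream Stream Transformer object
speak is defined in: Printer, Readable, Resolver, Transformer. First along the MRO is Printer.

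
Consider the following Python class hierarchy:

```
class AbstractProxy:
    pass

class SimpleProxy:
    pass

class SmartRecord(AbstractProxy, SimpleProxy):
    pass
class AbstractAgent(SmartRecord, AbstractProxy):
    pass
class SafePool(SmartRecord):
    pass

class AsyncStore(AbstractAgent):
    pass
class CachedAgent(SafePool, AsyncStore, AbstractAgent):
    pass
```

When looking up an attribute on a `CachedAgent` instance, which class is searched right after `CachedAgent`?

SafePool

L[CachedAgent] = CachedAgent + merge(L[SafePool], L[AsyncStore], L[AbstractAgent], [SafePool AsyncStore AbstractAgent])
  take SafePool:  [SafePool SmartRecord AbstractProxy SimpleProxy object] + [AsyncStore AbstractAgent SmartRecord AbstractProxy SimpleProxy object] + [AbstractAgent SmartRecord AbstractProxy SimpleProxy object] + [SafePool AsyncStore AbstractAgent]
  take AsyncStore:  [SmartRecord AbstractProxy SimpleProxy object] + [AsyncStore AbstractAgent SmartRecord AbstractProxy SimpleProxy object] + [AbstractAgent SmartRecord AbstractProxy SimpleProxy object] + [AsyncStore AbstractAgent]
  take AbstractAgent:  [SmartRecord AbstractProxy SimpleProxy object] + [AbstractAgent SmartRecord AbstractProxy SimpleProxy object] + [AbstractAgent SmartRecord AbstractProxy SimpleProxy object] + [AbstractAgent]
  take SmartRecord:  [SmartRecord AbstractProxy SimpleProxy object] + [SmartRecord AbstractProxy SimpleProxy object] + [SmartRecord AbstractProxy SimpleProxy object]
  take AbstractProxy:  [AbstractProxy SimpleProxy object] + [AbstractProxy SimpleProxy object] + [AbstractProxy SimpleProxy object]
  take SimpleProxy:  [SimpleProxy object] + [SimpleProxy object] + [SimpleProxy object]
  take object:  [object] + [object] + [object]
MRO: CachedAgent SafePool AsyncStore AbstractAgent SmartRecord AbstractProxy SimpleProxy object
CachedAgent is at position 0; next is SafePool.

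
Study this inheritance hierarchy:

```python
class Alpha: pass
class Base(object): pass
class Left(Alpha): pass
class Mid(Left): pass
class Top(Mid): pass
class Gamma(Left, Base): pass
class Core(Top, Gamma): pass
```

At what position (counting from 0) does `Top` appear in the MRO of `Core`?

L[Core] = Core + merge(L[Top], L[Gamma], [Top Gamma])
  take Top:  [Top Mid Left Alpha object] + [Gamma Left Alpha Base object] + [Top Gamma]
  take Mid:  [Mid Left Alpha object] + [Gamma Left Alpha Base object] + [Gamma]
  take Gamma:  [Left Alpha object] + [Gamma Left Alpha Base object] + [Gamma]
  take Left:  [Left Alpha object] + [Left Alpha Base object]
  take Alpha:  [Alpha object] + [Alpha Base object]
  take Base:  [object] + [Base object]
  take object:  [object] + [object]
MRO: Core Top Mid Gamma Left Alpha Base object
Top sits at index 1.

1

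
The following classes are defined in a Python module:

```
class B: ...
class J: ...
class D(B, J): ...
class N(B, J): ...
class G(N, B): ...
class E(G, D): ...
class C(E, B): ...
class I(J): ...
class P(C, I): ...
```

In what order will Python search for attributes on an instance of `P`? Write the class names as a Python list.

[P, C, E, G, N, D, B, I, J, object]

L[P] = P + merge(L[C], L[I], [C I])
  take C:  [C E G N D B J object] + [I J object] + [C I]
  take E:  [E G N D B J object] + [I J object] + [I]
  take G:  [G N D B J object] + [I J object] + [I]
  take N:  [N D B J object] + [I J object] + [I]
  take D:  [D B J object] + [I J object] + [I]
  take B:  [B J object] + [I J object] + [I]
  take I:  [J object] + [I J object] + [I]
  take J:  [J object] + [J object]
  take object:  [object] + [object]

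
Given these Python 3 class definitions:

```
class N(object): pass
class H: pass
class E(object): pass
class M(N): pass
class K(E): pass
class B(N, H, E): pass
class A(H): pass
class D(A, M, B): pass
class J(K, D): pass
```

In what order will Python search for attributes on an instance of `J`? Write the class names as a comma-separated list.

L[J] = J + merge(L[K], L[D], [K D])
  take K:  [K E object] + [D A M B N H E object] + [K D]
  take D:  [E object] + [D A M B N H E object] + [D]
  take A:  [E object] + [A M B N H E object]
  take M:  [E object] + [M B N H E object]
  take B:  [E object] + [B N H E object]
  take N:  [E object] + [N H E object]
  take H:  [E object] + [H E object]
  take E:  [E object] + [E object]
  take object:  [object] + [object]

J, K, D, A, M, B, N, H, E, object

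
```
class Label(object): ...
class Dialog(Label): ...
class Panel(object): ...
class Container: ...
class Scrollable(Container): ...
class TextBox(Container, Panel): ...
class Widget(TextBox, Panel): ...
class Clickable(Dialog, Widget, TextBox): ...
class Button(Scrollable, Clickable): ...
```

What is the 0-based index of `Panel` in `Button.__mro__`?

L[Button] = Button + merge(L[Scrollable], L[Clickable], [Scrollable Clickable])
  take Scrollable:  [Scrollable Container object] + [Clickable Dialog Label Widget TextBox Container Panel object] + [Scrollable Clickable]
  take Clickable:  [Container object] + [Clickable Dialog Label Widget TextBox Container Panel object] + [Clickable]
  take Dialog:  [Container object] + [Dialog Label Widget TextBox Container Panel object]
  take Label:  [Container object] + [Label Widget TextBox Container Panel object]
  take Widget:  [Container object] + [Widget TextBox Container Panel object]
  take TextBox:  [Container object] + [TextBox Container Panel object]
  take Container:  [Container object] + [Container Panel object]
  take Panel:  [object] + [Panel object]
  take object:  [object] + [object]
MRO: Button Scrollable Clickable Dialog Label Widget TextBox Container Panel object
Panel sits at index 8.

8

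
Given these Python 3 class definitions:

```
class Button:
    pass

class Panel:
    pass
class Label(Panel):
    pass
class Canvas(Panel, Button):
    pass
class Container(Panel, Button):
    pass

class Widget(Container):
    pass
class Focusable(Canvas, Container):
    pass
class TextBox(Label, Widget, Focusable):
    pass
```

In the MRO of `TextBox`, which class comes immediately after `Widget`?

Focusable

L[TextBox] = TextBox + merge(L[Label], L[Widget], L[Focusable], [Label Widget Focusable])
  take Label:  [Label Panel object] + [Widget Container Panel Button object] + [Focusable Canvas Container Panel Button object] + [Label Widget Focusable]
  take Widget:  [Panel object] + [Widget Container Panel Button object] + [Focusable Canvas Container Panel Button object] + [Widget Focusable]
  take Focusable:  [Panel object] + [Container Panel Button object] + [Focusable Canvas Container Panel Button object] + [Focusable]
  take Canvas:  [Panel object] + [Container Panel Button object] + [Canvas Container Panel Button object]
  take Container:  [Panel object] + [Container Panel Button object] + [Container Panel Button object]
  take Panel:  [Panel object] + [Panel Button object] + [Panel Button object]
  take Button:  [object] + [Button object] + [Button object]
  take object:  [object] + [object] + [object]
MRO: TextBox Label Widget Focusable Canvas Container Panel Button object
Widget is at position 2; next is Focusable.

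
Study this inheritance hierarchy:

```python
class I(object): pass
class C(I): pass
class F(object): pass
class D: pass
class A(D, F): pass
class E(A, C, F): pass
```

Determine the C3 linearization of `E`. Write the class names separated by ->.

L[E] = E + merge(L[A], L[C], L[F], [A C F])
  take A:  [A D F object] + [C I object] + [F object] + [A C F]
  take D:  [D F object] + [C I object] + [F object] + [C F]
  take C:  [F object] + [C I object] + [F object] + [C F]
  take F:  [F object] + [I object] + [F object] + [F]
  take I:  [object] + [I object] + [object]
  take object:  [object] + [object] + [object]

E -> A -> D -> C -> F -> I -> object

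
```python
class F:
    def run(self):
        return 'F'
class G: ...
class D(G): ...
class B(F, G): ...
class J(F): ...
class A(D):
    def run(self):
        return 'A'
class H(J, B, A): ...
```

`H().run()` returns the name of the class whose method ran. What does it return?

L[H] = H + merge(L[J], L[B], L[A], [J B A])
  take J:  [J F object] + [B F G object] + [A D G object] + [J B A]
  take B:  [F object] + [B F G object] + [A D G object] + [B A]
  take F:  [F object] + [F G object] + [A D G object] + [A]
  take A:  [object] + [G object] + [A D G object] + [A]
  take D:  [object] + [G object] + [D G object]
  take G:  [object] + [G object] + [G object]
  take object:  [object] + [object] + [object]
MRO: H J B F A D G object
run is defined in: A, F. First along the MRO is F.

F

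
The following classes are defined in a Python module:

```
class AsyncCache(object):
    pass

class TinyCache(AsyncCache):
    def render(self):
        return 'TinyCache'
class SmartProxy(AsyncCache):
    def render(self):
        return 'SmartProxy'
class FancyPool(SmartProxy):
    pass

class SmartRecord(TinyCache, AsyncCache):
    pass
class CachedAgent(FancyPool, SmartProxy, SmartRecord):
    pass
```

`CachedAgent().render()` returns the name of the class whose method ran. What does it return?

SmartProxy

L[CachedAgent] = CachedAgent + merge(L[FancyPool], L[SmartProxy], L[SmartRecord], [FancyPool SmartProxy SmartRecord])
  take FancyPool:  [FancyPool SmartProxy AsyncCache object] + [SmartProxy AsyncCache object] + [SmartRecord TinyCache AsyncCache object] + [FancyPool SmartProxy SmartRecord]
  take SmartProxy:  [SmartProxy AsyncCache object] + [SmartProxy AsyncCache object] + [SmartRecord TinyCache AsyncCache object] + [SmartProxy SmartRecord]
  take SmartRecord:  [AsyncCache object] + [AsyncCache object] + [SmartRecord TinyCache AsyncCache object] + [SmartRecord]
  take TinyCache:  [AsyncCache object] + [AsyncCache object] + [TinyCache AsyncCache object]
  take AsyncCache:  [AsyncCache object] + [AsyncCache object] + [AsyncCache object]
  take object:  [object] + [object] + [object]
MRO: CachedAgent FancyPool SmartProxy SmartRecord TinyCache AsyncCache object
render is defined in: SmartProxy, TinyCache. First along the MRO is SmartProxy.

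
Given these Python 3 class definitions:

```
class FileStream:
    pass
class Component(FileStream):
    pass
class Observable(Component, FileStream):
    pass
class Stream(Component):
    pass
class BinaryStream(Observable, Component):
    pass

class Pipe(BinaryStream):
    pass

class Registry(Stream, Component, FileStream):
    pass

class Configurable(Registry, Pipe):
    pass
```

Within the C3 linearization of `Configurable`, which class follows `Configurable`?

L[Configurable] = Configurable + merge(L[Registry], L[Pipe], [Registry Pipe])
  take Registry:  [Registry Stream Component FileStream object] + [Pipe BinaryStream Observable Component FileStream object] + [Registry Pipe]
  take Stream:  [Stream Component FileStream object] + [Pipe BinaryStream Observable Component FileStream object] + [Pipe]
  take Pipe:  [Component FileStream object] + [Pipe BinaryStream Observable Component FileStream object] + [Pipe]
  take BinaryStream:  [Component FileStream object] + [BinaryStream Observable Component FileStream object]
  take Observable:  [Component FileStream object] + [Observable Component FileStream object]
  take Component:  [Component FileStream object] + [Component FileStream object]
  take FileStream:  [FileStream object] + [FileStream object]
  take object:  [object] + [object]
MRO: Configurable Registry Stream Pipe BinaryStream Observable Component FileStream object
Configurable is at position 0; next is Registry.

Registry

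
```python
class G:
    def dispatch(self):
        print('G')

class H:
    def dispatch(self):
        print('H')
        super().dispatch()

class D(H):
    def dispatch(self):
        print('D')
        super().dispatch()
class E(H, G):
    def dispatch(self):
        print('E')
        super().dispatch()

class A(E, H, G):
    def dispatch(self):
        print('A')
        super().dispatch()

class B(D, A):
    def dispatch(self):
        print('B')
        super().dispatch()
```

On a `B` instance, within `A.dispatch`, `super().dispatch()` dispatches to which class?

L[B] = B + merge(L[D], L[A], [D A])
  take D:  [D H object] + [A E H G object] + [D A]
  take A:  [H object] + [A E H G object] + [A]
  take E:  [H object] + [E H G object]
  take H:  [H object] + [H G object]
  take G:  [object] + [G object]
  take object:  [object] + [object]
MRO: B D A E H G object
super() in A.dispatch on a B instance goes to the class after A in B's MRO: E.

E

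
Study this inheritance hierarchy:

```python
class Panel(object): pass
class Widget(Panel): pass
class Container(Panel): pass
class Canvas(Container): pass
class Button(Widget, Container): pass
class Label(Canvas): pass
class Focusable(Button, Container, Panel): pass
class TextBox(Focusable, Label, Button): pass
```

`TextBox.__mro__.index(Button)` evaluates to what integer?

3

L[TextBox] = TextBox + merge(L[Focusable], L[Label], L[Button], [Focusable Label Button])
  take Focusable:  [Focusable Button Widget Container Panel object] + [Label Canvas Container Panel object] + [Button Widget Container Panel object] + [Focusable Label Button]
  take Label:  [Button Widget Container Panel object] + [Label Canvas Container Panel object] + [Button Widget Container Panel object] + [Label Button]
  take Button:  [Button Widget Container Panel object] + [Canvas Container Panel object] + [Button Widget Container Panel object] + [Button]
  take Widget:  [Widget Container Panel object] + [Canvas Container Panel object] + [Widget Container Panel object]
  take Canvas:  [Container Panel object] + [Canvas Container Panel object] + [Container Panel object]
  take Container:  [Container Panel object] + [Container Panel object] + [Container Panel object]
  take Panel:  [Panel object] + [Panel object] + [Panel object]
  take object:  [object] + [object] + [object]
MRO: TextBox Focusable Label Button Widget Canvas Container Panel object
Button sits at index 3.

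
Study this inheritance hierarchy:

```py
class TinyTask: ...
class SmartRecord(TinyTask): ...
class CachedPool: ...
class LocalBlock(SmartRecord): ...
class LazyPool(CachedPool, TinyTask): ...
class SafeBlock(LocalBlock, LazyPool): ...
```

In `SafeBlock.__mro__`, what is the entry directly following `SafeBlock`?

LocalBlock

L[SafeBlock] = SafeBlock + merge(L[LocalBlock], L[LazyPool], [LocalBlock LazyPool])
  take LocalBlock:  [LocalBlock SmartRecord TinyTask object] + [LazyPool CachedPool TinyTask object] + [LocalBlock LazyPool]
  take SmartRecord:  [SmartRecord TinyTask object] + [LazyPool CachedPool TinyTask object] + [LazyPool]
  take LazyPool:  [TinyTask object] + [LazyPool CachedPool TinyTask object] + [LazyPool]
  take CachedPool:  [TinyTask object] + [CachedPool TinyTask object]
  take TinyTask:  [TinyTask object] + [TinyTask object]
  take object:  [object] + [object]
MRO: SafeBlock LocalBlock SmartRecord LazyPool CachedPool TinyTask object
SafeBlock is at position 0; next is LocalBlock.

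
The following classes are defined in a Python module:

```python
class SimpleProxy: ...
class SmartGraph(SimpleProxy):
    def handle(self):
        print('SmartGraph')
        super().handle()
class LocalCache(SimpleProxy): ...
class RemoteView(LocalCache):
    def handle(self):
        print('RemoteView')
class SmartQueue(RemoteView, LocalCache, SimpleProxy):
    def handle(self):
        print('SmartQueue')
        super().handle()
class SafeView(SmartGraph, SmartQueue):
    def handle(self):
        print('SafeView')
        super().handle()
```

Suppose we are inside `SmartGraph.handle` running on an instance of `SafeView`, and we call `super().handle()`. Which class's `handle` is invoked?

SmartQueue

L[SafeView] = SafeView + merge(L[SmartGraph], L[SmartQueue], [SmartGraph SmartQueue])
  take SmartGraph:  [SmartGraph SimpleProxy object] + [SmartQueue RemoteView LocalCache SimpleProxy object] + [SmartGraph SmartQueue]
  take SmartQueue:  [SimpleProxy object] + [SmartQueue RemoteView LocalCache SimpleProxy object] + [SmartQueue]
  take RemoteView:  [SimpleProxy object] + [RemoteView LocalCache SimpleProxy object]
  take LocalCache:  [SimpleProxy object] + [LocalCache SimpleProxy object]
  take SimpleProxy:  [SimpleProxy object] + [SimpleProxy object]
  take object:  [object] + [object]
MRO: SafeView SmartGraph SmartQueue RemoteView LocalCache SimpleProxy object
super() in SmartGraph.handle on a SafeView instance goes to the class after SmartGraph in SafeView's MRO: SmartQueue.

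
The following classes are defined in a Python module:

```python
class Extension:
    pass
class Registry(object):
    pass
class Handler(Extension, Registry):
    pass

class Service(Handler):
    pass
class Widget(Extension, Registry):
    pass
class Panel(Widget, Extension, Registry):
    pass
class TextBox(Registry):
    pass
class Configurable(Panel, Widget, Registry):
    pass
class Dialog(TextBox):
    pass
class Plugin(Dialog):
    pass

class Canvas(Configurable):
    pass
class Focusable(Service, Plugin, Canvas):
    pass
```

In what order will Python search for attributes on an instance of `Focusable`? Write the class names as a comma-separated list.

Focusable, Service, Handler, Plugin, Dialog, TextBox, Canvas, Configurable, Panel, Widget, Extension, Registry, object

L[Focusable] = Focusable + merge(L[Service], L[Plugin], L[Canvas], [Service Plugin Canvas])
  take Service:  [Service Handler Extension Registry object] + [Plugin Dialog TextBox Registry object] + [Canvas Configurable Panel Widget Extension Registry object] + [Service Plugin Canvas]
  take Handler:  [Handler Extension Registry object] + [Plugin Dialog TextBox Registry object] + [Canvas Configurable Panel Widget Extension Registry object] + [Plugin Canvas]
  take Plugin:  [Extension Registry object] + [Plugin Dialog TextBox Registry object] + [Canvas Configurable Panel Widget Extension Registry object] + [Plugin Canvas]
  take Dialog:  [Extension Registry object] + [Dialog TextBox Registry object] + [Canvas Configurable Panel Widget Extension Registry object] + [Canvas]
  take TextBox:  [Extension Registry object] + [TextBox Registry object] + [Canvas Configurable Panel Widget Extension Registry object] + [Canvas]
  take Canvas:  [Extension Registry object] + [Registry object] + [Canvas Configurable Panel Widget Extension Registry object] + [Canvas]
  take Configurable:  [Extension Registry object] + [Registry object] + [Configurable Panel Widget Extension Registry object]
  take Panel:  [Extension Registry object] + [Registry object] + [Panel Widget Extension Registry object]
  take Widget:  [Extension Registry object] + [Registry object] + [Widget Extension Registry object]
  take Extension:  [Extension Registry object] + [Registry object] + [Extension Registry object]
  take Registry:  [Registry object] + [Registry object] + [Registry object]
  take object:  [object] + [object] + [object]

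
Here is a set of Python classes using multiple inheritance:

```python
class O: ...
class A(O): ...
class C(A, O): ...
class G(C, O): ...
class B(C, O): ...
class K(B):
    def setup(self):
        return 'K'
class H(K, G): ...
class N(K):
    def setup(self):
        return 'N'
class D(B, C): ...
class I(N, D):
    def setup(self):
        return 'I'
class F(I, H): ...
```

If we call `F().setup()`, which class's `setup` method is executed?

L[F] = F + merge(L[I], L[H], [I H])
  take I:  [I N K D B C A O object] + [H K B G C A O object] + [I H]
  take N:  [N K D B C A O object] + [H K B G C A O object] + [H]
  take H:  [K D B C A O object] + [H K B G C A O object] + [H]
  take K:  [K D B C A O object] + [K B G C A O object]
  take D:  [D B C A O object] + [B G C A O object]
  take B:  [B C A O object] + [B G C A O object]
  take G:  [C A O object] + [G C A O object]
  take C:  [C A O object] + [C A O object]
  take A:  [A O object] + [A O object]
  take O:  [O object] + [O object]
  take object:  [object] + [object]
MRO: F I N H K D B G C A O object
setup is defined in: I, K, N. First along the MRO is I.

I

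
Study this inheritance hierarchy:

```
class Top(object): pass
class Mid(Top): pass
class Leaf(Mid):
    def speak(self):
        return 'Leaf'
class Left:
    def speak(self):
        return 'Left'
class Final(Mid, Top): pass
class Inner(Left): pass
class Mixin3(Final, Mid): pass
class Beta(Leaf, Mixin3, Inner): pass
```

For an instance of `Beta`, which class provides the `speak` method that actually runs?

L[Beta] = Beta + merge(L[Leaf], L[Mixin3], L[Inner], [Leaf Mixin3 Inner])
  take Leaf:  [Leaf Mid Top object] + [Mixin3 Final Mid Top object] + [Inner Left object] + [Leaf Mixin3 Inner]
  take Mixin3:  [Mid Top object] + [Mixin3 Final Mid Top object] + [Inner Left object] + [Mixin3 Inner]
  take Final:  [Mid Top object] + [Final Mid Top object] + [Inner Left object] + [Inner]
  take Mid:  [Mid Top object] + [Mid Top object] + [Inner Left object] + [Inner]
  take Top:  [Top object] + [Top object] + [Inner Left object] + [Inner]
  take Inner:  [object] + [object] + [Inner Left object] + [Inner]
  take Left:  [object] + [object] + [Left object]
  take object:  [object] + [object] + [object]
MRO: Beta Leaf Mixin3 Final Mid Top Inner Left object
speak is defined in: Leaf, Left. First along the MRO is Leaf.

Leaf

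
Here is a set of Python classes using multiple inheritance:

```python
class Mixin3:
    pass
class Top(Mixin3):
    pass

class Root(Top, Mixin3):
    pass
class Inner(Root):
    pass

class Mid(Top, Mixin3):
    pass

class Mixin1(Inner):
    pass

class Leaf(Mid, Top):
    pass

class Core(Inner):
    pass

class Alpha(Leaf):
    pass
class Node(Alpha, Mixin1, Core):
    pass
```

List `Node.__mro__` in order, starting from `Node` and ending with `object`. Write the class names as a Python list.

L[Node] = Node + merge(L[Alpha], L[Mixin1], L[Core], [Alpha Mixin1 Core])
  take Alpha:  [Alpha Leaf Mid Top Mixin3 object] + [Mixin1 Inner Root Top Mixin3 object] + [Core Inner Root Top Mixin3 object] + [Alpha Mixin1 Core]
  take Leaf:  [Leaf Mid Top Mixin3 object] + [Mixin1 Inner Root Top Mixin3 object] + [Core Inner Root Top Mixin3 object] + [Mixin1 Core]
  take Mid:  [Mid Top Mixin3 object] + [Mixin1 Inner Root Top Mixin3 object] + [Core Inner Root Top Mixin3 object] + [Mixin1 Core]
  take Mixin1:  [Top Mixin3 object] + [Mixin1 Inner Root Top Mixin3 object] + [Core Inner Root Top Mixin3 object] + [Mixin1 Core]
  take Core:  [Top Mixin3 object] + [Inner Root Top Mixin3 object] + [Core Inner Root Top Mixin3 object] + [Core]
  take Inner:  [Top Mixin3 object] + [Inner Root Top Mixin3 object] + [Inner Root Top Mixin3 object]
  take Root:  [Top Mixin3 object] + [Root Top Mixin3 object] + [Root Top Mixin3 object]
  take Top:  [Top Mixin3 object] + [Top Mixin3 object] + [Top Mixin3 object]
  take Mixin3:  [Mixin3 object] + [Mixin3 object] + [Mixin3 object]
  take object:  [object] + [object] + [object]

[Node, Alpha, Leaf, Mid, Mixin1, Core, Inner, Root, Top, Mixin3, object]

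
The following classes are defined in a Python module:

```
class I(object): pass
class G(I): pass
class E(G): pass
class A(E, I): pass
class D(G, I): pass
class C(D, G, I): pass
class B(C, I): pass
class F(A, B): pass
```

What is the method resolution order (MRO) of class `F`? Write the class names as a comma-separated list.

L[F] = F + merge(L[A], L[B], [A B])
  take A:  [A E G I object] + [B C D G I object] + [A B]
  take E:  [E G I object] + [B C D G I object] + [B]
  take B:  [G I object] + [B C D G I object] + [B]
  take C:  [G I object] + [C D G I object]
  take D:  [G I object] + [D G I object]
  take G:  [G I object] + [G I object]
  take I:  [I object] + [I object]
  take object:  [object] + [object]

F, A, E, B, C, D, G, I, object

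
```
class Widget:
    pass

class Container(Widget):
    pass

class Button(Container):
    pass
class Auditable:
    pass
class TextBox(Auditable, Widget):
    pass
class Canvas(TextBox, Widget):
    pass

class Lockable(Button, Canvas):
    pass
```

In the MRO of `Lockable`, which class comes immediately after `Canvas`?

L[Lockable] = Lockable + merge(L[Button], L[Canvas], [Button Canvas])
  take Button:  [Button Container Widget object] + [Canvas TextBox Auditable Widget object] + [Button Canvas]
  take Container:  [Container Widget object] + [Canvas TextBox Auditable Widget object] + [Canvas]
  take Canvas:  [Widget object] + [Canvas TextBox Auditable Widget object] + [Canvas]
  take TextBox:  [Widget object] + [TextBox Auditable Widget object]
  take Auditable:  [Widget object] + [Auditable Widget object]
  take Widget:  [Widget object] + [Widget object]
  take object:  [object] + [object]
MRO: Lockable Button Container Canvas TextBox Auditable Widget object
Canvas is at position 3; next is TextBox.

TextBox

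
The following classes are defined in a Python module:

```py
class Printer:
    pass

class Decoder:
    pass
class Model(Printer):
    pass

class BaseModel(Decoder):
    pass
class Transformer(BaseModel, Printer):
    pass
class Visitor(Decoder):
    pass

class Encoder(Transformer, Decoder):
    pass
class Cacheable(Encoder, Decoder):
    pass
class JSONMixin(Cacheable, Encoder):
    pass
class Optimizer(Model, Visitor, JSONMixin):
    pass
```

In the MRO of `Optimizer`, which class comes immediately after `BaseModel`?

L[Optimizer] = Optimizer + merge(L[Model], L[Visitor], L[JSONMixin], [Model Visitor JSONMixin])
  take Model:  [Model Printer object] + [Visitor Decoder object] + [JSONMixin Cacheable Encoder Transformer BaseModel Decoder Printer object] + [Model Visitor JSONMixin]
  take Visitor:  [Printer object] + [Visitor Decoder object] + [JSONMixin Cacheable Encoder Transformer BaseModel Decoder Printer object] + [Visitor JSONMixin]
  take JSONMixin:  [Printer object] + [Decoder object] + [JSONMixin Cacheable Encoder Transformer BaseModel Decoder Printer object] + [JSONMixin]
  take Cacheable:  [Printer object] + [Decoder object] + [Cacheable Encoder Transformer BaseModel Decoder Printer object]
  take Encoder:  [Printer object] + [Decoder object] + [Encoder Transformer BaseModel Decoder Printer object]
  take Transformer:  [Printer object] + [Decoder object] + [Transformer BaseModel Decoder Printer object]
  take BaseModel:  [Printer object] + [Decoder object] + [BaseModel Decoder Printer object]
  take Decoder:  [Printer object] + [Decoder object] + [Decoder Printer object]
  take Printer:  [Printer object] + [object] + [Printer object]
  take object:  [object] + [object] + [object]
MRO: Optimizer Model Visitor JSONMixin Cacheable Encoder Transformer BaseModel Decoder Printer object
BaseModel is at position 7; next is Decoder.

Decoder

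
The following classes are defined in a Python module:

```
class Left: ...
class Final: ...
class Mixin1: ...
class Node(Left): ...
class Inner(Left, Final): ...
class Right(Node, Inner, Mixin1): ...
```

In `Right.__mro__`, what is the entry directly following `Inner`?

Left

L[Right] = Right + merge(L[Node], L[Inner], L[Mixin1], [Node Inner Mixin1])
  take Node:  [Node Left object] + [Inner Left Final object] + [Mixin1 object] + [Node Inner Mixin1]
  take Inner:  [Left object] + [Inner Left Final object] + [Mixin1 object] + [Inner Mixin1]
  take Left:  [Left object] + [Left Final object] + [Mixin1 object] + [Mixin1]
  take Final:  [object] + [Final object] + [Mixin1 object] + [Mixin1]
  take Mixin1:  [object] + [object] + [Mixin1 object] + [Mixin1]
  take object:  [object] + [object] + [object]
MRO: Right Node Inner Left Final Mixin1 object
Inner is at position 2; next is Left.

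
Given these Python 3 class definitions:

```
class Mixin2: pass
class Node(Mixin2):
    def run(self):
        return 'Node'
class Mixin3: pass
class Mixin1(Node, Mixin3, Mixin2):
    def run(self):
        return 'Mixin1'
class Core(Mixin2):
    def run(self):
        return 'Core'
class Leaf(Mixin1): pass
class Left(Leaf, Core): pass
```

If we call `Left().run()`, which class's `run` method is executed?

L[Left] = Left + merge(L[Leaf], L[Core], [Leaf Core])
  take Leaf:  [Leaf Mixin1 Node Mixin3 Mixin2 object] + [Core Mixin2 object] + [Leaf Core]
  take Mixin1:  [Mixin1 Node Mixin3 Mixin2 object] + [Core Mixin2 object] + [Core]
  take Node:  [Node Mixin3 Mixin2 object] + [Core Mixin2 object] + [Core]
  take Mixin3:  [Mixin3 Mixin2 object] + [Core Mixin2 object] + [Core]
  take Core:  [Mixin2 object] + [Core Mixin2 object] + [Core]
  take Mixin2:  [Mixin2 object] + [Mixin2 object]
  take object:  [object] + [object]
MRO: Left Leaf Mixin1 Node Mixin3 Core Mixin2 object
run is defined in: Core, Mixin1, Node. First along the MRO is Mixin1.

Mixin1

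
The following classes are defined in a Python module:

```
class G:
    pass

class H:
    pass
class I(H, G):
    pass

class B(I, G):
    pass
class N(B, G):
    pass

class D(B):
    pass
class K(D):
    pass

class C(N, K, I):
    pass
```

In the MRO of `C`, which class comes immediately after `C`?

L[C] = C + merge(L[N], L[K], L[I], [N K I])
  take N:  [N B I H G object] + [K D B I H G object] + [I H G object] + [N K I]
  take K:  [B I H G object] + [K D B I H G object] + [I H G object] + [K I]
  take D:  [B I H G object] + [D B I H G object] + [I H G object] + [I]
  take B:  [B I H G object] + [B I H G object] + [I H G object] + [I]
  take I:  [I H G object] + [I H G object] + [I H G object] + [I]
  take H:  [H G object] + [H G object] + [H G object]
  take G:  [G object] + [G object] + [G object]
  take object:  [object] + [object] + [object]
MRO: C N K D B I H G object
C is at position 0; next is N.

N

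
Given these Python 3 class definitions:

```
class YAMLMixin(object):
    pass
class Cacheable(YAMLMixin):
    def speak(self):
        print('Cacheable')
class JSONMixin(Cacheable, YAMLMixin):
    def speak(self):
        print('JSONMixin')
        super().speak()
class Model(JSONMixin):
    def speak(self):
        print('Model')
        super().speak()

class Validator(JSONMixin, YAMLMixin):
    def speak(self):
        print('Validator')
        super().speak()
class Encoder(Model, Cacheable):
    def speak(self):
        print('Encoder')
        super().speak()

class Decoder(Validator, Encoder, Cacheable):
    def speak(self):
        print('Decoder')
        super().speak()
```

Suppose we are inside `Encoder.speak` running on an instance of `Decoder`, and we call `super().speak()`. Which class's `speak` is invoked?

Model

L[Decoder] = Decoder + merge(L[Validator], L[Encoder], L[Cacheable], [Validator Encoder Cacheable])
  take Validator:  [Validator JSONMixin Cacheable YAMLMixin object] + [Encoder Model JSONMixin Cacheable YAMLMixin object] + [Cacheable YAMLMixin object] + [Validator Encoder Cacheable]
  take Encoder:  [JSONMixin Cacheable YAMLMixin object] + [Encoder Model JSONMixin Cacheable YAMLMixin object] + [Cacheable YAMLMixin object] + [Encoder Cacheable]
  take Model:  [JSONMixin Cacheable YAMLMixin object] + [Model JSONMixin Cacheable YAMLMixin object] + [Cacheable YAMLMixin object] + [Cacheable]
  take JSONMixin:  [JSONMixin Cacheable YAMLMixin object] + [JSONMixin Cacheable YAMLMixin object] + [Cacheable YAMLMixin object] + [Cacheable]
  take Cacheable:  [Cacheable YAMLMixin object] + [Cacheable YAMLMixin object] + [Cacheable YAMLMixin object] + [Cacheable]
  take YAMLMixin:  [YAMLMixin object] + [YAMLMixin object] + [YAMLMixin object]
  take object:  [object] + [object] + [object]
MRO: Decoder Validator Encoder Model JSONMixin Cacheable YAMLMixin object
super() in Encoder.speak on a Decoder instance goes to the class after Encoder in Decoder's MRO: Model.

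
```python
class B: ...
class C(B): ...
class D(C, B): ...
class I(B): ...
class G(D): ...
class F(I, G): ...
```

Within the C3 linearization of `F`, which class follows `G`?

D

L[F] = F + merge(L[I], L[G], [I G])
  take I:  [I B object] + [G D C B object] + [I G]
  take G:  [B object] + [G D C B object] + [G]
  take D:  [B object] + [D C B object]
  take C:  [B object] + [C B object]
  take B:  [B object] + [B object]
  take object:  [object] + [object]
MRO: F I G D C B object
G is at position 2; next is D.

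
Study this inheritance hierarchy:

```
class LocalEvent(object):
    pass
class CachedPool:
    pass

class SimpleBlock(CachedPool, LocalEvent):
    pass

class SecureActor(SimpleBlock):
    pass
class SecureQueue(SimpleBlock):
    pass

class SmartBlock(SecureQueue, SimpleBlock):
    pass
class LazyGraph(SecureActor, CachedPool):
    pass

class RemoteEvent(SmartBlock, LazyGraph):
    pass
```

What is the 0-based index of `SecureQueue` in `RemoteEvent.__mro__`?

2

L[RemoteEvent] = RemoteEvent + merge(L[SmartBlock], L[LazyGraph], [SmartBlock LazyGraph])
  take SmartBlock:  [SmartBlock SecureQueue SimpleBlock CachedPool LocalEvent object] + [LazyGraph SecureActor SimpleBlock CachedPool LocalEvent object] + [SmartBlock LazyGraph]
  take SecureQueue:  [SecureQueue SimpleBlock CachedPool LocalEvent object] + [LazyGraph SecureActor SimpleBlock CachedPool LocalEvent object] + [LazyGraph]
  take LazyGraph:  [SimpleBlock CachedPool LocalEvent object] + [LazyGraph SecureActor SimpleBlock CachedPool LocalEvent object] + [LazyGraph]
  take SecureActor:  [SimpleBlock CachedPool LocalEvent object] + [SecureActor SimpleBlock CachedPool LocalEvent object]
  take SimpleBlock:  [SimpleBlock CachedPool LocalEvent object] + [SimpleBlock CachedPool LocalEvent object]
  take CachedPool:  [CachedPool LocalEvent object] + [CachedPool LocalEvent object]
  take LocalEvent:  [LocalEvent object] + [LocalEvent object]
  take object:  [object] + [object]
MRO: RemoteEvent SmartBlock SecureQueue LazyGraph SecureActor SimpleBlock CachedPool LocalEvent object
SecureQueue sits at index 2.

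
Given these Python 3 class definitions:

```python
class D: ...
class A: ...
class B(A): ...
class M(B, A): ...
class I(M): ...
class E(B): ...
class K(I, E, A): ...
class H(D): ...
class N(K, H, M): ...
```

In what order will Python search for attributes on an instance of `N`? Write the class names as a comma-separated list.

N, K, I, H, M, E, B, A, D, object

L[N] = N + merge(L[K], L[H], L[M], [K H M])
  take K:  [K I M E B A object] + [H D object] + [M B A object] + [K H M]
  take I:  [I M E B A object] + [H D object] + [M B A object] + [H M]
  take H:  [M E B A object] + [H D object] + [M B A object] + [H M]
  take M:  [M E B A object] + [D object] + [M B A object] + [M]
  take E:  [E B A object] + [D object] + [B A object]
  take B:  [B A object] + [D object] + [B A object]
  take A:  [A object] + [D object] + [A object]
  take D:  [object] + [D object] + [object]
  take object:  [object] + [object] + [object]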